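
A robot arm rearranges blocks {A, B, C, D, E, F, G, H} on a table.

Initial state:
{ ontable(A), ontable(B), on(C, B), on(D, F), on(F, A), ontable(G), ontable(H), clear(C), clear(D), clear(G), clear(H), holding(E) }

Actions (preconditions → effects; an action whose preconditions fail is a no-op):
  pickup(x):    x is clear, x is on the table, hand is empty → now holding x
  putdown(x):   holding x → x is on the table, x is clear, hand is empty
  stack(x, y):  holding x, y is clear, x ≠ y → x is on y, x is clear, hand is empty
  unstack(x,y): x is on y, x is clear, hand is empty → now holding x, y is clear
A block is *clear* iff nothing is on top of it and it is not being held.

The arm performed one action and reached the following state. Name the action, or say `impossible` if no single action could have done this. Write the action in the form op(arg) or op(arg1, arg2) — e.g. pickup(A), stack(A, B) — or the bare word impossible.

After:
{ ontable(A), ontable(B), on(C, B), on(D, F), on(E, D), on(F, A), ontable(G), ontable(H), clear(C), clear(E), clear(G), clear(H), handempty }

target: towers=[A/F/D/E; B/C; G; H] holding=-
        putdown(E) → towers=[A/F/D; B/C; E; G; H] holding=-
       stack(E, G) → towers=[A/F/D; B/C; G/E; H] holding=-
       stack(E, H) → towers=[A/F/D; B/C; G; H/E] holding=-
       stack(E, D) → towers=[A/F/D/E; B/C; G; H] holding=-  ← match
       stack(E, C) → towers=[A/F/D; B/C/E; G; H] holding=-

stack(E, D)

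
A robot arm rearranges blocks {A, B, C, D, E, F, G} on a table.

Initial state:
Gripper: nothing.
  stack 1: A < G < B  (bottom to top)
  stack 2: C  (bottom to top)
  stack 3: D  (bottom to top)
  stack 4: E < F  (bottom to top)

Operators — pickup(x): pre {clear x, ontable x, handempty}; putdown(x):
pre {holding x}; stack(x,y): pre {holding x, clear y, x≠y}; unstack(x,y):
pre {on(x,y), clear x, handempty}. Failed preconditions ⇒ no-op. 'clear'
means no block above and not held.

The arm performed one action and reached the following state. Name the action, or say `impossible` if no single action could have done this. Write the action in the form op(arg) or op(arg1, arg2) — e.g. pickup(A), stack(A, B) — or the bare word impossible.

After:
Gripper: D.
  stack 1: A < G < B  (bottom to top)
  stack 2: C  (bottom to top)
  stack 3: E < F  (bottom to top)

pickup(D)

target: towers=[A/G/B; C; E/F] holding=D
     unstack(B, G) → towers=[A/G; C; D; E/F] holding=B
     unstack(F, E) → towers=[A/G/B; C; D; E] holding=F
         pickup(D) → towers=[A/G/B; C; E/F] holding=D  ← match
         pickup(C) → towers=[A/G/B; D; E/F] holding=C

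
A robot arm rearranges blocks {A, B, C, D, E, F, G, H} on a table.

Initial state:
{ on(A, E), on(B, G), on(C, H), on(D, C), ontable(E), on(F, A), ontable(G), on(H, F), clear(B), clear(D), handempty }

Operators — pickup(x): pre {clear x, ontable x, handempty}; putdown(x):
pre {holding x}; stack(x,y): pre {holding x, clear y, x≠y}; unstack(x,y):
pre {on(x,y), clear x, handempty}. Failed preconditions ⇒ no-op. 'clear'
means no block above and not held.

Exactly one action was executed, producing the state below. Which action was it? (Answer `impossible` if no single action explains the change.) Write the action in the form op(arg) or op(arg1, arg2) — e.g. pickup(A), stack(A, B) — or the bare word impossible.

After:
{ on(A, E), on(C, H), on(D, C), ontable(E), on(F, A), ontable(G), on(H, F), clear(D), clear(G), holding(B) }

unstack(B, G)

target: towers=[E/A/F/H/C/D; G] holding=B
     unstack(B, G) → towers=[E/A/F/H/C/D; G] holding=B  ← match
     unstack(D, C) → towers=[E/A/F/H/C; G/B] holding=D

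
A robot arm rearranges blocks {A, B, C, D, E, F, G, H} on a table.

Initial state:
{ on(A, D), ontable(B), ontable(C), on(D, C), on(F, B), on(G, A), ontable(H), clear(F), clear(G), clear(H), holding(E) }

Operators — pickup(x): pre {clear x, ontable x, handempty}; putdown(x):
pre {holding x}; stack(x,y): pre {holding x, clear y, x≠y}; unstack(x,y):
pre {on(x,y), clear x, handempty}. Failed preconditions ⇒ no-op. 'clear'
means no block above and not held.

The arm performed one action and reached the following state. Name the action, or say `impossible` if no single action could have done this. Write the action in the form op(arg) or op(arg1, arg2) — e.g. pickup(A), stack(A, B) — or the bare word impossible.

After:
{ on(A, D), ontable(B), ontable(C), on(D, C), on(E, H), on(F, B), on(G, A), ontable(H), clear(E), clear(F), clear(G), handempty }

stack(E, H)

target: towers=[B/F; C/D/A/G; H/E] holding=-
        putdown(E) → towers=[B/F; C/D/A/G; E; H] holding=-
       stack(E, G) → towers=[B/F; C/D/A/G/E; H] holding=-
       stack(E, H) → towers=[B/F; C/D/A/G; H/E] holding=-  ← match
       stack(E, F) → towers=[B/F/E; C/D/A/G; H] holding=-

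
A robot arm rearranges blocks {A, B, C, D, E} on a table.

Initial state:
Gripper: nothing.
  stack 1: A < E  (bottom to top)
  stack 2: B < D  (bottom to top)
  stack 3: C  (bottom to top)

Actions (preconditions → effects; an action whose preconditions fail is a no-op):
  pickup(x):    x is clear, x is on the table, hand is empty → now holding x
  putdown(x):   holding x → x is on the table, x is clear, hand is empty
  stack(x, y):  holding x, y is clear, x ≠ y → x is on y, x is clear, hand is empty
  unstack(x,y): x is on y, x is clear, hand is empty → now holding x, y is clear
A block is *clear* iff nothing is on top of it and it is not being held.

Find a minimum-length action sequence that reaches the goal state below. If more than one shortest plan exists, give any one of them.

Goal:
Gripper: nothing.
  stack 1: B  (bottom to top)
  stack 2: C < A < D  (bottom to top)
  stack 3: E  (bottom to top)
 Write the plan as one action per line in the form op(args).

unstack(E, A)
putdown(E)
pickup(A)
stack(A, C)
unstack(D, B)
stack(D, A)

step 1 (unstack(E, A)): towers=[A; B/D; C] holding=E
step 2 (putdown(E)): towers=[A; B/D; C; E] holding=-
step 3 (pickup(A)): towers=[B/D; C; E] holding=A
step 4 (stack(A, C)): towers=[B/D; C/A; E] holding=-
step 5 (unstack(D, B)): towers=[B; C/A; E] holding=D
step 6 (stack(D, A)): towers=[B; C/A/D; E] holding=-
goal check: towers=[B; C/A/D; E] holding=- — reached (length 6, optimal by BFS)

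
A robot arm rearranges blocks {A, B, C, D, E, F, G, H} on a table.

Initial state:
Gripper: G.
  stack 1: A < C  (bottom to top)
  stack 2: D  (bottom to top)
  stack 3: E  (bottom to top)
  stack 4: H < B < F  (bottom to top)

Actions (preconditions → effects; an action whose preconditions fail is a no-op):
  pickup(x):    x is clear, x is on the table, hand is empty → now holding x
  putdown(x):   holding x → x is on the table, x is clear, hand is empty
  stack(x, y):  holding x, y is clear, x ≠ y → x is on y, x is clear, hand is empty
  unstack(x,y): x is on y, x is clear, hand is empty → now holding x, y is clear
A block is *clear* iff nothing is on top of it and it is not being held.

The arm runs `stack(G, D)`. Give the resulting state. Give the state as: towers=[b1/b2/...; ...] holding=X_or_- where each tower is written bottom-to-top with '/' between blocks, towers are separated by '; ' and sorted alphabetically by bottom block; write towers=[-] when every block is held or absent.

before: towers=[A/C; D; E; H/B/F] holding=G
pre[stack(G, D)]: holding(G) ok, clear(D) ok, G≠D ok
all met → apply stack(G, D)
after:  towers=[A/C; D/G; E; H/B/F] holding=-

towers=[A/C; D/G; E; H/B/F] holding=-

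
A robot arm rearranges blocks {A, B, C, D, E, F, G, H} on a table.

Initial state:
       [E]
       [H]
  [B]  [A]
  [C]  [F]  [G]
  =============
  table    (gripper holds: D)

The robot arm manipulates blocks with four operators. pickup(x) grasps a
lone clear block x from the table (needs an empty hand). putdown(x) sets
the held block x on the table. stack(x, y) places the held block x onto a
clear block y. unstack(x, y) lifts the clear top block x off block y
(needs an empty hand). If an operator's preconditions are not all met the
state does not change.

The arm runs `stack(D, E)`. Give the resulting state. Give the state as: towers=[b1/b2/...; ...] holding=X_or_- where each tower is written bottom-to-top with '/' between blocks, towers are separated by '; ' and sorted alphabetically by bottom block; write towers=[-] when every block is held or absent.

before: towers=[C/B; F/A/H/E; G] holding=D
pre[stack(D, E)]: holding(D) ✓, clear(E) ✓, D≠E ✓
all met → apply stack(D, E)
after:  towers=[C/B; F/A/H/E/D; G] holding=-

towers=[C/B; F/A/H/E/D; G] holding=-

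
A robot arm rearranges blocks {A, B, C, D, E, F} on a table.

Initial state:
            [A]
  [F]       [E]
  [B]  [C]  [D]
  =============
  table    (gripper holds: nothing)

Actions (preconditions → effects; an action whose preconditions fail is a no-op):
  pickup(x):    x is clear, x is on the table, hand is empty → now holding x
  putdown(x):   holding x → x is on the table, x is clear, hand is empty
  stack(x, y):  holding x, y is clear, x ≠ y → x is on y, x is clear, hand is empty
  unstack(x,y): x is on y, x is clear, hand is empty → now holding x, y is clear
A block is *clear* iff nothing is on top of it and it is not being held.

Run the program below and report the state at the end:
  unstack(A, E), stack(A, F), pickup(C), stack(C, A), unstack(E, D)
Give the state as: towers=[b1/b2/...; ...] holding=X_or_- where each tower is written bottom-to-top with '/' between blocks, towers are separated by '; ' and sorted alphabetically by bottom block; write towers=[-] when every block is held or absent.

towers=[B/F/A/C; D] holding=E

step 1 (unstack(A, E)): towers=[B/F; C; D/E] holding=A
step 2 (stack(A, F)): towers=[B/F/A; C; D/E] holding=-
step 3 (pickup(C)): towers=[B/F/A; D/E] holding=C
step 4 (stack(C, A)): towers=[B/F/A/C; D/E] holding=-
step 5 (unstack(E, D)): towers=[B/F/A/C; D] holding=E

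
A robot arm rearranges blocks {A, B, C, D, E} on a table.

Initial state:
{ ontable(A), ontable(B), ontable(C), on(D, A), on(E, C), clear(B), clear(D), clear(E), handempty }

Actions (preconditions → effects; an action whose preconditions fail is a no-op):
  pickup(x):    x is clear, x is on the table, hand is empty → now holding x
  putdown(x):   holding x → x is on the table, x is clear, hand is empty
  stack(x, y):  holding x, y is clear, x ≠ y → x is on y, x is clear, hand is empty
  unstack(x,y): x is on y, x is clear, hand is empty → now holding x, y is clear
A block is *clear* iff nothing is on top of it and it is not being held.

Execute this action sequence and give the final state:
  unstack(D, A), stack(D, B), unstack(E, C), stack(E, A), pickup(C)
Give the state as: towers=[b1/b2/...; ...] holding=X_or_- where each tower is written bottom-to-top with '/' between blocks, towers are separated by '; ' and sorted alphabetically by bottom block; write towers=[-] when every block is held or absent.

step 1 (unstack(D, A)): towers=[A; B; C/E] holding=D
step 2 (stack(D, B)): towers=[A; B/D; C/E] holding=-
step 3 (unstack(E, C)): towers=[A; B/D; C] holding=E
step 4 (stack(E, A)): towers=[A/E; B/D; C] holding=-
step 5 (pickup(C)): towers=[A/E; B/D] holding=C

towers=[A/E; B/D] holding=C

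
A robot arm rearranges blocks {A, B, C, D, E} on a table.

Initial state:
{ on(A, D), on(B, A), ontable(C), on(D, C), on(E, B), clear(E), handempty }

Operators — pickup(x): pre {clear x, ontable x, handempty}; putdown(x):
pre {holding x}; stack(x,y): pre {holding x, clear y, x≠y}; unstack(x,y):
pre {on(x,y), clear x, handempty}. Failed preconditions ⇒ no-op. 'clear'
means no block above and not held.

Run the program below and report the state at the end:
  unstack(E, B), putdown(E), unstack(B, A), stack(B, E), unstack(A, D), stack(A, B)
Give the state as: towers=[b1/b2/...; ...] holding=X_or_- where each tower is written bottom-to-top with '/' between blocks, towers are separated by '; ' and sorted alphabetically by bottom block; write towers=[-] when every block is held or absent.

step 1 (unstack(E, B)): towers=[C/D/A/B] holding=E
step 2 (putdown(E)): towers=[C/D/A/B; E] holding=-
step 3 (unstack(B, A)): towers=[C/D/A; E] holding=B
step 4 (stack(B, E)): towers=[C/D/A; E/B] holding=-
step 5 (unstack(A, D)): towers=[C/D; E/B] holding=A
step 6 (stack(A, B)): towers=[C/D; E/B/A] holding=-

towers=[C/D; E/B/A] holding=-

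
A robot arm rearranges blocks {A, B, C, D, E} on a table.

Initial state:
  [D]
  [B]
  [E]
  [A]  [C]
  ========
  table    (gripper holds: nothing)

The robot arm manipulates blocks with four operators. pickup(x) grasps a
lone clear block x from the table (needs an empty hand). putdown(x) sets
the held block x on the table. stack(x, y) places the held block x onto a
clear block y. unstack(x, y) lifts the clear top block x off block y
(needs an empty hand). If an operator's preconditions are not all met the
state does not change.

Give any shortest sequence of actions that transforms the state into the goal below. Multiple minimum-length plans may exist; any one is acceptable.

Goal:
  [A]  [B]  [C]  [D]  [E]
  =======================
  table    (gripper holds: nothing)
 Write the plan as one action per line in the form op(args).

step 1 (unstack(D, B)): towers=[A/E/B; C] holding=D
step 2 (putdown(D)): towers=[A/E/B; C; D] holding=-
step 3 (unstack(B, E)): towers=[A/E; C; D] holding=B
step 4 (putdown(B)): towers=[A/E; B; C; D] holding=-
step 5 (unstack(E, A)): towers=[A; B; C; D] holding=E
step 6 (putdown(E)): towers=[A; B; C; D; E] holding=-
goal check: towers=[A; B; C; D; E] holding=- — reached (length 6, optimal by BFS)

unstack(D, B)
putdown(D)
unstack(B, E)
putdown(B)
unstack(E, A)
putdown(E)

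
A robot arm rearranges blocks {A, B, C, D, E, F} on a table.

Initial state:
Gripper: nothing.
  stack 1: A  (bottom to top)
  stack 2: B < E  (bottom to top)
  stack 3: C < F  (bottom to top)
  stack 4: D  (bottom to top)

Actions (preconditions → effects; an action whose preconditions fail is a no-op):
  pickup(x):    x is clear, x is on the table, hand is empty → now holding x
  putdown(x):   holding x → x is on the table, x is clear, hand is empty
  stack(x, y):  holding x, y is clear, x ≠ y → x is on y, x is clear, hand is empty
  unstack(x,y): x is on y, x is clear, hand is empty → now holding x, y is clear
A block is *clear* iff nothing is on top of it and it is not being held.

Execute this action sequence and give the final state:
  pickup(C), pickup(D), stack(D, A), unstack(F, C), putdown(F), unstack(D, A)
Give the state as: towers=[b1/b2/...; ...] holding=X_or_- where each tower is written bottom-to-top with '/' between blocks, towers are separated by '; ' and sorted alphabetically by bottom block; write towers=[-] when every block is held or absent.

towers=[A; B/E; C; F] holding=D

step 1 (pickup(C)) [no-op]: towers=[A; B/E; C/F; D] holding=-
step 2 (pickup(D)): towers=[A; B/E; C/F] holding=D
step 3 (stack(D, A)): towers=[A/D; B/E; C/F] holding=-
step 4 (unstack(F, C)): towers=[A/D; B/E; C] holding=F
step 5 (putdown(F)): towers=[A/D; B/E; C; F] holding=-
step 6 (unstack(D, A)): towers=[A; B/E; C; F] holding=D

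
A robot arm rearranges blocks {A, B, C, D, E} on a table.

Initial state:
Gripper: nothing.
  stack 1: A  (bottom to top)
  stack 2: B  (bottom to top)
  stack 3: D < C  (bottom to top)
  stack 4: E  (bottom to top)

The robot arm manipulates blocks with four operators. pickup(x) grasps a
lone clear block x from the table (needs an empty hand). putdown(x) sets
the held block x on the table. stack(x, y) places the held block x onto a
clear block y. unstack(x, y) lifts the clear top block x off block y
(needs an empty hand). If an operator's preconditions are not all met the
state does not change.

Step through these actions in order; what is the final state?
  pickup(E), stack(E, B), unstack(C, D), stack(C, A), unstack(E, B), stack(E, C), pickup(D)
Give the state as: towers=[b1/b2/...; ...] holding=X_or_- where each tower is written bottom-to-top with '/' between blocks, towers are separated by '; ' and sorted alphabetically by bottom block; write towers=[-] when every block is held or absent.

step 1 (pickup(E)): towers=[A; B; D/C] holding=E
step 2 (stack(E, B)): towers=[A; B/E; D/C] holding=-
step 3 (unstack(C, D)): towers=[A; B/E; D] holding=C
step 4 (stack(C, A)): towers=[A/C; B/E; D] holding=-
step 5 (unstack(E, B)): towers=[A/C; B; D] holding=E
step 6 (stack(E, C)): towers=[A/C/E; B; D] holding=-
step 7 (pickup(D)): towers=[A/C/E; B] holding=D

towers=[A/C/E; B] holding=D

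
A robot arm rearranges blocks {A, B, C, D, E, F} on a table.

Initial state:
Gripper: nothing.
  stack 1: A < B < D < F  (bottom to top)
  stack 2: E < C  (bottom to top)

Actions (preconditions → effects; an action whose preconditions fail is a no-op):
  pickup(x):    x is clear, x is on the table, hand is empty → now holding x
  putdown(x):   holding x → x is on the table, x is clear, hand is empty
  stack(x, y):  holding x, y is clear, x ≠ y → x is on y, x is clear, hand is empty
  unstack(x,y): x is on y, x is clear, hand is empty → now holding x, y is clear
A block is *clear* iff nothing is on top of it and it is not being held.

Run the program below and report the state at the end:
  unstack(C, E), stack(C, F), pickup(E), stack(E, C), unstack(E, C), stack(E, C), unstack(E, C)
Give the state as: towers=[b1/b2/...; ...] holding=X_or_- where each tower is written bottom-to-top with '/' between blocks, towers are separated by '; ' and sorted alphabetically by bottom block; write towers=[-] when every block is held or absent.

towers=[A/B/D/F/C] holding=E

step 1 (unstack(C, E)): towers=[A/B/D/F; E] holding=C
step 2 (stack(C, F)): towers=[A/B/D/F/C; E] holding=-
step 3 (pickup(E)): towers=[A/B/D/F/C] holding=E
step 4 (stack(E, C)): towers=[A/B/D/F/C/E] holding=-
step 5 (unstack(E, C)): towers=[A/B/D/F/C] holding=E
step 6 (stack(E, C)): towers=[A/B/D/F/C/E] holding=-
step 7 (unstack(E, C)): towers=[A/B/D/F/C] holding=E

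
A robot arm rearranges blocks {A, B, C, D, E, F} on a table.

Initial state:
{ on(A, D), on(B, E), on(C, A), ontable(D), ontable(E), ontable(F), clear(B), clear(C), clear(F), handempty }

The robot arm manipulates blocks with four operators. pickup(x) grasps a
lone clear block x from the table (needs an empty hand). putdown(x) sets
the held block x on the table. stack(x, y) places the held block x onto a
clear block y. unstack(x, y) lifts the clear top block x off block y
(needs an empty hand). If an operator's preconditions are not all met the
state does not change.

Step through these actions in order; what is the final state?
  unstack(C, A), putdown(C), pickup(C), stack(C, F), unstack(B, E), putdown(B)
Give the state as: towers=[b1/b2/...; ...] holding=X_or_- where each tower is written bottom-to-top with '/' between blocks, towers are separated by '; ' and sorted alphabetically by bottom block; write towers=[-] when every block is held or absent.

towers=[B; D/A; E; F/C] holding=-

step 1 (unstack(C, A)): towers=[D/A; E/B; F] holding=C
step 2 (putdown(C)): towers=[C; D/A; E/B; F] holding=-
step 3 (pickup(C)): towers=[D/A; E/B; F] holding=C
step 4 (stack(C, F)): towers=[D/A; E/B; F/C] holding=-
step 5 (unstack(B, E)): towers=[D/A; E; F/C] holding=B
step 6 (putdown(B)): towers=[B; D/A; E; F/C] holding=-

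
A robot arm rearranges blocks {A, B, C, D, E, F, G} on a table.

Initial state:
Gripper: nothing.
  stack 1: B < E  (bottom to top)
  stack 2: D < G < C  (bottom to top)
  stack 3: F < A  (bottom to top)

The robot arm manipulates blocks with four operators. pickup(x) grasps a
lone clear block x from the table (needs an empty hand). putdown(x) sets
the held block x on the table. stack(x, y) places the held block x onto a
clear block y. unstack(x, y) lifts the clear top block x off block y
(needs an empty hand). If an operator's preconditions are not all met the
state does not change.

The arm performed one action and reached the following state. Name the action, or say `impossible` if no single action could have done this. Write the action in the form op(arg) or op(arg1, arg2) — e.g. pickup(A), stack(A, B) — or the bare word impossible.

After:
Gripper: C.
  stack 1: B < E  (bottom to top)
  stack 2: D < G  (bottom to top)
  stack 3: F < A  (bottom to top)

target: towers=[B/E; D/G; F/A] holding=C
     unstack(A, F) → towers=[B/E; D/G/C; F] holding=A
     unstack(E, B) → towers=[B; D/G/C; F/A] holding=E
     unstack(C, G) → towers=[B/E; D/G; F/A] holding=C  ← match

unstack(C, G)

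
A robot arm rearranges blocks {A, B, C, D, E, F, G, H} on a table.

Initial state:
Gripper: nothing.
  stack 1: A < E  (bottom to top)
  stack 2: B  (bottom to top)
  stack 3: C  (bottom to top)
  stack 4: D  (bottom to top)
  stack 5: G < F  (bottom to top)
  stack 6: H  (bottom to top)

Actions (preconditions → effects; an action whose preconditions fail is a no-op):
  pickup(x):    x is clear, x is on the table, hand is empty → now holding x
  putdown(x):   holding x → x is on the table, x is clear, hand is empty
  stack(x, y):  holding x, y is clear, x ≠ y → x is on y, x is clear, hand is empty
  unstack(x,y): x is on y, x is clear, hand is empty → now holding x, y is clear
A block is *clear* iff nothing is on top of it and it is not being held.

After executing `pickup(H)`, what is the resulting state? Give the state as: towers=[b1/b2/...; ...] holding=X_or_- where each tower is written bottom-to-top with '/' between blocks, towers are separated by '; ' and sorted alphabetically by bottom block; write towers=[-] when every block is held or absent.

towers=[A/E; B; C; D; G/F] holding=H

before: towers=[A/E; B; C; D; G/F; H] holding=-
pre[pickup(H)]: clear(H) yes, ontable(H) yes, handempty yes
all met → apply pickup(H)
after:  towers=[A/E; B; C; D; G/F] holding=H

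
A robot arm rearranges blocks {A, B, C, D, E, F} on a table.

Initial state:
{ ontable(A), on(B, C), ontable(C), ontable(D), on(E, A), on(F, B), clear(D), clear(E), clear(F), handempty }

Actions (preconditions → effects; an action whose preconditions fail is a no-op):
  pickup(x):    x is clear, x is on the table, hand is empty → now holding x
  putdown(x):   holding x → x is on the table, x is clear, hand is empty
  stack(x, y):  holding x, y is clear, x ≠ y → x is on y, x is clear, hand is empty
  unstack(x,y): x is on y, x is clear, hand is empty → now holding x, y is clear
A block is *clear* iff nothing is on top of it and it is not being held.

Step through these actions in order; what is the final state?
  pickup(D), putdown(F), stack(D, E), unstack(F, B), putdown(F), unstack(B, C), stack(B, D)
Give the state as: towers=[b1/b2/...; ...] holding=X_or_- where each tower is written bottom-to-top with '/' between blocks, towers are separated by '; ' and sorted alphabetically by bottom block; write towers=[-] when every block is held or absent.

step 1 (pickup(D)): towers=[A/E; C/B/F] holding=D
step 2 (putdown(F)) [no-op]: towers=[A/E; C/B/F] holding=D
step 3 (stack(D, E)): towers=[A/E/D; C/B/F] holding=-
step 4 (unstack(F, B)): towers=[A/E/D; C/B] holding=F
step 5 (putdown(F)): towers=[A/E/D; C/B; F] holding=-
step 6 (unstack(B, C)): towers=[A/E/D; C; F] holding=B
step 7 (stack(B, D)): towers=[A/E/D/B; C; F] holding=-

towers=[A/E/D/B; C; F] holding=-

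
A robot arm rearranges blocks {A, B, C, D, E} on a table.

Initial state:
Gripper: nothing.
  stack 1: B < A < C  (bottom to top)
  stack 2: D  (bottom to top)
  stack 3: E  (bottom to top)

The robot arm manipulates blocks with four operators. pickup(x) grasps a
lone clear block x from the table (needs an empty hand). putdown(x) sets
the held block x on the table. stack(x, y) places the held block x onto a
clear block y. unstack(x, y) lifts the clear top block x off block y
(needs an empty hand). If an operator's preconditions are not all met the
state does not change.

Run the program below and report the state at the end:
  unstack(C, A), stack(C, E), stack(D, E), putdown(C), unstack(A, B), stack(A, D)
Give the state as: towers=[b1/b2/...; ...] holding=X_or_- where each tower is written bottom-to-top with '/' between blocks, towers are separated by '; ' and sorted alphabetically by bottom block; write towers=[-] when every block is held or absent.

step 1 (unstack(C, A)): towers=[B/A; D; E] holding=C
step 2 (stack(C, E)): towers=[B/A; D; E/C] holding=-
step 3 (stack(D, E)) [no-op]: towers=[B/A; D; E/C] holding=-
step 4 (putdown(C)) [no-op]: towers=[B/A; D; E/C] holding=-
step 5 (unstack(A, B)): towers=[B; D; E/C] holding=A
step 6 (stack(A, D)): towers=[B; D/A; E/C] holding=-

towers=[B; D/A; E/C] holding=-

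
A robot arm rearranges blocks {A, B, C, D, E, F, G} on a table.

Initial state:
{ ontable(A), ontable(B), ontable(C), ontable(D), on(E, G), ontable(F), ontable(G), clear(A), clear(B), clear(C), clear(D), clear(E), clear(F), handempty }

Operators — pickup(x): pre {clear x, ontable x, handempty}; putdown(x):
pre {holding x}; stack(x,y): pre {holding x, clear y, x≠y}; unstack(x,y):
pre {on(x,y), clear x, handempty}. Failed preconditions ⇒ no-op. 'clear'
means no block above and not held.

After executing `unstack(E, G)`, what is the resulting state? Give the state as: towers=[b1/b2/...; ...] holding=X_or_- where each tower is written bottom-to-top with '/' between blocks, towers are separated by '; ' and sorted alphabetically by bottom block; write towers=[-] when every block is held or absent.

towers=[A; B; C; D; F; G] holding=E

before: towers=[A; B; C; D; F; G/E] holding=-
pre[unstack(E, G)]: on(E,G) yes, clear(E) yes, handempty yes
all met → apply unstack(E, G)
after:  towers=[A; B; C; D; F; G] holding=E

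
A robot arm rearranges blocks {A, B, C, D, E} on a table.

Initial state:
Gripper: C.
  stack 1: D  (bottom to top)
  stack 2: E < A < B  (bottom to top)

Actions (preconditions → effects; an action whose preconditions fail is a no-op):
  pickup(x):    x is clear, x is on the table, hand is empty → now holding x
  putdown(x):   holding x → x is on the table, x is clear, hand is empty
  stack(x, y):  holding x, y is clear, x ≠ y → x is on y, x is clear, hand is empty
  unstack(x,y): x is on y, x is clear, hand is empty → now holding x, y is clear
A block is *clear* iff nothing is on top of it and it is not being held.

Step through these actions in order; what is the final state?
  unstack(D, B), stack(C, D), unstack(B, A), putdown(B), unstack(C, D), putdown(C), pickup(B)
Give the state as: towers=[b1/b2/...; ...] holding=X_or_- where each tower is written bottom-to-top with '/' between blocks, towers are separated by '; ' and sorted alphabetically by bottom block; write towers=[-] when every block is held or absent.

towers=[C; D; E/A] holding=B

step 1 (unstack(D, B)) [no-op]: towers=[D; E/A/B] holding=C
step 2 (stack(C, D)): towers=[D/C; E/A/B] holding=-
step 3 (unstack(B, A)): towers=[D/C; E/A] holding=B
step 4 (putdown(B)): towers=[B; D/C; E/A] holding=-
step 5 (unstack(C, D)): towers=[B; D; E/A] holding=C
step 6 (putdown(C)): towers=[B; C; D; E/A] holding=-
step 7 (pickup(B)): towers=[C; D; E/A] holding=B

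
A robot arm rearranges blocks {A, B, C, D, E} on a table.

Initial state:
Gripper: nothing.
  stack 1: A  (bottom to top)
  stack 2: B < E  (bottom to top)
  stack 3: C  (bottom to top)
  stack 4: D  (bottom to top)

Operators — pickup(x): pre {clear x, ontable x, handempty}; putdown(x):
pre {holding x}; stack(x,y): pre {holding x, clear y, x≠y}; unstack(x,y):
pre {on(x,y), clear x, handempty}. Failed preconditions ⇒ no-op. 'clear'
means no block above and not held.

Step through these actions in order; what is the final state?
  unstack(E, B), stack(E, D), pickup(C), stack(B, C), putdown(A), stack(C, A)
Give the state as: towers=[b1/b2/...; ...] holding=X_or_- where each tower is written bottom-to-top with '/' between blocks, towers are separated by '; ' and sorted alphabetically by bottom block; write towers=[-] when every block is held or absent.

towers=[A/C; B; D/E] holding=-

step 1 (unstack(E, B)): towers=[A; B; C; D] holding=E
step 2 (stack(E, D)): towers=[A; B; C; D/E] holding=-
step 3 (pickup(C)): towers=[A; B; D/E] holding=C
step 4 (stack(B, C)) [no-op]: towers=[A; B; D/E] holding=C
step 5 (putdown(A)) [no-op]: towers=[A; B; D/E] holding=C
step 6 (stack(C, A)): towers=[A/C; B; D/E] holding=-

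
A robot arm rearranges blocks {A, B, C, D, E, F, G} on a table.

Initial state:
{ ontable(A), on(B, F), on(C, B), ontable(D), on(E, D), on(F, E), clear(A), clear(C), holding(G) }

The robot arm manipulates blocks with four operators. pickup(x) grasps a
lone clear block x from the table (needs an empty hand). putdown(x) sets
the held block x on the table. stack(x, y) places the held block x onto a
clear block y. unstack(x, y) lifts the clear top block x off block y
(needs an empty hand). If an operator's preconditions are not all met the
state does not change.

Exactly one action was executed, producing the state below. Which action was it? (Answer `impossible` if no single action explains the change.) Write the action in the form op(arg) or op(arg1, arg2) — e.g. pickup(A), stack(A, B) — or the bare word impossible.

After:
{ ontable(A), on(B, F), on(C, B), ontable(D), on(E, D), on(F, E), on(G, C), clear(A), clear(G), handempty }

target: towers=[A; D/E/F/B/C/G] holding=-
        putdown(G) → towers=[A; D/E/F/B/C; G] holding=-
       stack(G, A) → towers=[A/G; D/E/F/B/C] holding=-
       stack(G, C) → towers=[A; D/E/F/B/C/G] holding=-  ← match

stack(G, C)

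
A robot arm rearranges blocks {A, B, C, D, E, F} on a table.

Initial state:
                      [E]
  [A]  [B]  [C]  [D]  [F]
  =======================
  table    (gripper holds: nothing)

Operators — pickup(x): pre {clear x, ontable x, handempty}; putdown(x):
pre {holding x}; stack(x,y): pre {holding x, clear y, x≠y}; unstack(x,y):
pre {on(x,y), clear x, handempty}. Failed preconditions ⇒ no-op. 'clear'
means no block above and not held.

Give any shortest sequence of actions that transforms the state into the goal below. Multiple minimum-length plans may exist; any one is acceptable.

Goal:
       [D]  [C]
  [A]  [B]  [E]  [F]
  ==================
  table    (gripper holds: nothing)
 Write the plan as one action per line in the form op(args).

step 1 (pickup(D)): towers=[A; B; C; F/E] holding=D
step 2 (stack(D, B)): towers=[A; B/D; C; F/E] holding=-
step 3 (unstack(E, F)): towers=[A; B/D; C; F] holding=E
step 4 (putdown(E)): towers=[A; B/D; C; E; F] holding=-
step 5 (pickup(C)): towers=[A; B/D; E; F] holding=C
step 6 (stack(C, E)): towers=[A; B/D; E/C; F] holding=-
goal check: towers=[A; B/D; E/C; F] holding=- — reached (length 6, optimal by BFS)

pickup(D)
stack(D, B)
unstack(E, F)
putdown(E)
pickup(C)
stack(C, E)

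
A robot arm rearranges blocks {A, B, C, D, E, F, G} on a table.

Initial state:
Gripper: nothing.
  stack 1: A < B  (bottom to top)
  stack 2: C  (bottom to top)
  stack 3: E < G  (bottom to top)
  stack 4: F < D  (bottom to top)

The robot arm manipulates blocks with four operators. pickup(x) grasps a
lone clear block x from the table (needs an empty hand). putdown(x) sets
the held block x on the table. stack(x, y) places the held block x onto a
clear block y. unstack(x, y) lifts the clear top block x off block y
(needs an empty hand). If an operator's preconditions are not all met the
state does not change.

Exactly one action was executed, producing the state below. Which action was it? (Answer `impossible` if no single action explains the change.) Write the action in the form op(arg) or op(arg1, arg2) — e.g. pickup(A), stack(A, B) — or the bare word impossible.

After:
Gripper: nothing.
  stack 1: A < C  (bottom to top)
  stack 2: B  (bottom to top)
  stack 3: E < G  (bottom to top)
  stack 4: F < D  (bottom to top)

target: towers=[A/C; B; E/G; F/D] holding=-
     unstack(B, A) → towers=[A; C; E/G; F/D] holding=B
     unstack(G, E) → towers=[A/B; C; E; F/D] holding=G
     unstack(D, F) → towers=[A/B; C; E/G; F] holding=D
         pickup(C) → towers=[A/B; E/G; F/D] holding=C
none of the 4 applicable actions match → impossible

impossible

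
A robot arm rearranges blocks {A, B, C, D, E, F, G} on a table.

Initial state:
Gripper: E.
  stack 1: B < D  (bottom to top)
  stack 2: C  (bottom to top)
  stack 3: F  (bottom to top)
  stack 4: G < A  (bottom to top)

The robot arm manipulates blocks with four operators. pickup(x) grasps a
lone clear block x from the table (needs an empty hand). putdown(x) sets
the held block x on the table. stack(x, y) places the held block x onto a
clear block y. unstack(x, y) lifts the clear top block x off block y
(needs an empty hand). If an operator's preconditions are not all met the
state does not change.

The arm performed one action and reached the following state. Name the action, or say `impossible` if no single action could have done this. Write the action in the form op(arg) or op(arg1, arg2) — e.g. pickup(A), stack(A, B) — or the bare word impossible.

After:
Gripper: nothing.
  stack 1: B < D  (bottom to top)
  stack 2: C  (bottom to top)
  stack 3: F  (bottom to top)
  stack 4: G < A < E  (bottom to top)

target: towers=[B/D; C; F; G/A/E] holding=-
        putdown(E) → towers=[B/D; C; E; F; G/A] holding=-
       stack(E, F) → towers=[B/D; C; F/E; G/A] holding=-
       stack(E, D) → towers=[B/D/E; C; F; G/A] holding=-
       stack(E, A) → towers=[B/D; C; F; G/A/E] holding=-  ← match
       stack(E, C) → towers=[B/D; C/E; F; G/A] holding=-

stack(E, A)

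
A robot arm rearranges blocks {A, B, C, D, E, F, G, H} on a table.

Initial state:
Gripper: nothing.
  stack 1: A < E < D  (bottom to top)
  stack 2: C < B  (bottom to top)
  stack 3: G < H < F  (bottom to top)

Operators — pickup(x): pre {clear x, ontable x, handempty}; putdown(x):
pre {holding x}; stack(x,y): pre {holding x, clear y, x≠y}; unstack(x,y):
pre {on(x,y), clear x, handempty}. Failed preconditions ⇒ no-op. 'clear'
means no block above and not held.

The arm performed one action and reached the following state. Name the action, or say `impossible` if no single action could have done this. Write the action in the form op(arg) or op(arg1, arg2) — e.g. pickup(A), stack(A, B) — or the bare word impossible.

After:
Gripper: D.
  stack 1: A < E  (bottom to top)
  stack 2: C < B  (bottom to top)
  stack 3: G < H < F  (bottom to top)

unstack(D, E)

target: towers=[A/E; C/B; G/H/F] holding=D
     unstack(B, C) → towers=[A/E/D; C; G/H/F] holding=B
     unstack(F, H) → towers=[A/E/D; C/B; G/H] holding=F
     unstack(D, E) → towers=[A/E; C/B; G/H/F] holding=D  ← match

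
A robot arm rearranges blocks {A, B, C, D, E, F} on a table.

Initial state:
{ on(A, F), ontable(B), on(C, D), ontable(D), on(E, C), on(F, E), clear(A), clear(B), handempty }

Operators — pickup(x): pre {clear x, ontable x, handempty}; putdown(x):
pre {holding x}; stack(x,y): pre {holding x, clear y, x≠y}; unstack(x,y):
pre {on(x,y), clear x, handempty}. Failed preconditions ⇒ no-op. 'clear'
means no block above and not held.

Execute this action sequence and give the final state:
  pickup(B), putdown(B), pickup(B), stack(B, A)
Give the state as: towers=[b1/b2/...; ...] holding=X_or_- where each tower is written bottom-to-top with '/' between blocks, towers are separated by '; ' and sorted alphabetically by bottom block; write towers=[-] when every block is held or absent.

step 1 (pickup(B)): towers=[D/C/E/F/A] holding=B
step 2 (putdown(B)): towers=[B; D/C/E/F/A] holding=-
step 3 (pickup(B)): towers=[D/C/E/F/A] holding=B
step 4 (stack(B, A)): towers=[D/C/E/F/A/B] holding=-

towers=[D/C/E/F/A/B] holding=-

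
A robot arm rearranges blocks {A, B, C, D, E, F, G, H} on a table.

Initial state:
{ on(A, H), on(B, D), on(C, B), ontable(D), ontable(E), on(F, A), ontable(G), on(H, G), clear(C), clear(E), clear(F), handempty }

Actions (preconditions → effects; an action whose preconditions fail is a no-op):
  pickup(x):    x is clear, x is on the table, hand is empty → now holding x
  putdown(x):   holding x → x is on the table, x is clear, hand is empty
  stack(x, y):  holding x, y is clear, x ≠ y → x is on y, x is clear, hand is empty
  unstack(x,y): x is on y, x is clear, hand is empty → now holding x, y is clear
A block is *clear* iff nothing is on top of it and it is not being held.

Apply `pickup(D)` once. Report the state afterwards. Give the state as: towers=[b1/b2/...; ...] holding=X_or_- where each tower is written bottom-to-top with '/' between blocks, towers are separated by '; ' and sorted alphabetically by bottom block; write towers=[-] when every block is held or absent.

before: towers=[D/B/C; E; G/H/A/F] holding=-
pre[pickup(D)]: clear(D) no, ontable(D) yes, handempty yes
clear(D) unmet → pickup(D) is a no-op
after:  towers=[D/B/C; E; G/H/A/F] holding=-

towers=[D/B/C; E; G/H/A/F] holding=-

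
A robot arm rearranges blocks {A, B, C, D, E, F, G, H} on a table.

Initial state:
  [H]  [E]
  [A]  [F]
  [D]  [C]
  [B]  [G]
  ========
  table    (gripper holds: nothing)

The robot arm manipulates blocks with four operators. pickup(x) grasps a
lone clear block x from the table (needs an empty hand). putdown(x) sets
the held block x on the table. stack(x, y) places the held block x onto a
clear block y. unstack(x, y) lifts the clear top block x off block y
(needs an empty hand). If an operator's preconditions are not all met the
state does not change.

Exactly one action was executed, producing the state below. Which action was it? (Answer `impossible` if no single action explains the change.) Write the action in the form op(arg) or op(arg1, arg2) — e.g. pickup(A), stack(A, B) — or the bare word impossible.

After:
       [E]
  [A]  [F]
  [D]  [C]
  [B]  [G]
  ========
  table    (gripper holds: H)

target: towers=[B/D/A; G/C/F/E] holding=H
     unstack(E, F) → towers=[B/D/A/H; G/C/F] holding=E
     unstack(H, A) → towers=[B/D/A; G/C/F/E] holding=H  ← match

unstack(H, A)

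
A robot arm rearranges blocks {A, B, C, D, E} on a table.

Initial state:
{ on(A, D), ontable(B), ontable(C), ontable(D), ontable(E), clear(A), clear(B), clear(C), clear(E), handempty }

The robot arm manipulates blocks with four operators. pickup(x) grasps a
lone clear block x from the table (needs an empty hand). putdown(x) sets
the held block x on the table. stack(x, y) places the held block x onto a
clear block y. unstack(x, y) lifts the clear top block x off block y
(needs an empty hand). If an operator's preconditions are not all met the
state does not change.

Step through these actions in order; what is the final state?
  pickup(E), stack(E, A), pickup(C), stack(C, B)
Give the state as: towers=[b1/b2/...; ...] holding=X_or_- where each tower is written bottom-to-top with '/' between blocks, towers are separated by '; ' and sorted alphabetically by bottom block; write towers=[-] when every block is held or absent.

step 1 (pickup(E)): towers=[B; C; D/A] holding=E
step 2 (stack(E, A)): towers=[B; C; D/A/E] holding=-
step 3 (pickup(C)): towers=[B; D/A/E] holding=C
step 4 (stack(C, B)): towers=[B/C; D/A/E] holding=-

towers=[B/C; D/A/E] holding=-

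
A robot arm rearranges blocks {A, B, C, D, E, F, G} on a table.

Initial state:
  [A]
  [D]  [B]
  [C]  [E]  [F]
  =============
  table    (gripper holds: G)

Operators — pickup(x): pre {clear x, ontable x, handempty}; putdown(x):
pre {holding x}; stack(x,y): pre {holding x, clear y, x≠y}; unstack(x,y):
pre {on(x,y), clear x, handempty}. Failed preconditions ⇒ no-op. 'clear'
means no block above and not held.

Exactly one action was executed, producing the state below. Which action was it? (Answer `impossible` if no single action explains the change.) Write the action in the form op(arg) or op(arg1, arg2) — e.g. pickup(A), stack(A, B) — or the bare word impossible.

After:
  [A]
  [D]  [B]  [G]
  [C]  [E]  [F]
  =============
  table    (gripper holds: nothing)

target: towers=[C/D/A; E/B; F/G] holding=-
        putdown(G) → towers=[C/D/A; E/B; F; G] holding=-
       stack(G, B) → towers=[C/D/A; E/B/G; F] holding=-
       stack(G, F) → towers=[C/D/A; E/B; F/G] holding=-  ← match
       stack(G, A) → towers=[C/D/A/G; E/B; F] holding=-

stack(G, F)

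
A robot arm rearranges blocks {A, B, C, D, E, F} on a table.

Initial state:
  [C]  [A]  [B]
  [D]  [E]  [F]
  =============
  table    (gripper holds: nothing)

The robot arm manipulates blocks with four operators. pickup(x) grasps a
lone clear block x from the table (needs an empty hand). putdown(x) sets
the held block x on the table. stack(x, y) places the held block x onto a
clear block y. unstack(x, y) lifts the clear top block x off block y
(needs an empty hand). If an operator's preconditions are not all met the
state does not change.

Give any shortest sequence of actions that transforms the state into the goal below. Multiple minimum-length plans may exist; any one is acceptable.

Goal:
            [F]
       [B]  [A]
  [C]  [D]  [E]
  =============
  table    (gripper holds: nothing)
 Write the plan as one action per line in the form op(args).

unstack(C, D)
putdown(C)
unstack(B, F)
stack(B, D)
pickup(F)
stack(F, A)

step 1 (unstack(C, D)): towers=[D; E/A; F/B] holding=C
step 2 (putdown(C)): towers=[C; D; E/A; F/B] holding=-
step 3 (unstack(B, F)): towers=[C; D; E/A; F] holding=B
step 4 (stack(B, D)): towers=[C; D/B; E/A; F] holding=-
step 5 (pickup(F)): towers=[C; D/B; E/A] holding=F
step 6 (stack(F, A)): towers=[C; D/B; E/A/F] holding=-
goal check: towers=[C; D/B; E/A/F] holding=- — reached (length 6, optimal by BFS)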